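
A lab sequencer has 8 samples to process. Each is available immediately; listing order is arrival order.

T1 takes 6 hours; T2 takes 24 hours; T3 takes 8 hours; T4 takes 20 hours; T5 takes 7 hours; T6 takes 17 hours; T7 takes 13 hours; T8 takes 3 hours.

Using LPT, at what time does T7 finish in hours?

74

LPT (decreasing processing time): T2 T4 T6 T7 T3 T5 T1 T8.
T2: 0→24
T4: 24→44
T6: 44→61
T7: 61→74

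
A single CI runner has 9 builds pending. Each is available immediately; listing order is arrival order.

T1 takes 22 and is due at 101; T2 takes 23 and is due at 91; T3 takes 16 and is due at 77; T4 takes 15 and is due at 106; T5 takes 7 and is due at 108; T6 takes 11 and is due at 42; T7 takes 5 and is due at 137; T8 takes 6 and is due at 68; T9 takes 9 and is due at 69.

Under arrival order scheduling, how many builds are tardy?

3

FIFO (arrival order): T1 T2 T3 T4 T5 T6 T7 T8 T9.
T1: 0→22, due 101, tardiness 0
T2: 22→45, due 91, tardiness 0
T3: 45→61, due 77, tardiness 0
T4: 61→76, due 106, tardiness 0
T5: 76→83, due 108, tardiness 0
T6: 83→94, due 42, tardiness 52
T7: 94→99, due 137, tardiness 0
T8: 99→105, due 68, tardiness 37
T9: 105→114, due 69, tardiness 45
Late builds: 3.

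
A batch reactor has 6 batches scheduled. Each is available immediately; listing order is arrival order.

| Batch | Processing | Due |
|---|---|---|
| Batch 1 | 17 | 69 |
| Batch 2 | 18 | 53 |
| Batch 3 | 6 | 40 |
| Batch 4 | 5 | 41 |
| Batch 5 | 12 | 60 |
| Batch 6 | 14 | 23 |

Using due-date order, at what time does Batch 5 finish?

55

EDD (increasing due date): Batch 6 Batch 3 Batch 4 Batch 2 Batch 5 Batch 1.
Batch 6: 0→14
Batch 3: 14→20
Batch 4: 20→25
Batch 2: 25→43
Batch 5: 43→55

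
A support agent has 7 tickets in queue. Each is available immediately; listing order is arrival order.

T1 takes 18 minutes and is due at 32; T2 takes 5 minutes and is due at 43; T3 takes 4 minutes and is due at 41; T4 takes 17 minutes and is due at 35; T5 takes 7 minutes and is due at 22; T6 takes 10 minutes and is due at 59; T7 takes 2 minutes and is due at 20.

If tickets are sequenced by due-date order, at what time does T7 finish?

EDD (increasing due date): T7 T5 T1 T4 T3 T2 T6.
T7: 0→2

2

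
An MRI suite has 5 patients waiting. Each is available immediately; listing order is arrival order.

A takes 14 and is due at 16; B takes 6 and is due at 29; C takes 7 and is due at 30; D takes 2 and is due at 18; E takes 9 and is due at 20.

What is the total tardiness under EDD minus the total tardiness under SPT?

-11

EDD (increasing due date): A D E B C.
A: 0→14, due 16, tardiness 0
D: 14→16, due 18, tardiness 0
E: 16→25, due 20, tardiness 5
B: 25→31, due 29, tardiness 2
C: 31→38, due 30, tardiness 8
Sum = 0+0+5+2+8 = 15.
SPT (increasing processing time): D B C E A.
D: 0→2, due 18, tardiness 0
B: 2→8, due 29, tardiness 0
C: 8→15, due 30, tardiness 0
E: 15→24, due 20, tardiness 4
A: 24→38, due 16, tardiness 22
Sum = 0+0+0+4+22 = 26.
Difference = 15 − 26 = -11.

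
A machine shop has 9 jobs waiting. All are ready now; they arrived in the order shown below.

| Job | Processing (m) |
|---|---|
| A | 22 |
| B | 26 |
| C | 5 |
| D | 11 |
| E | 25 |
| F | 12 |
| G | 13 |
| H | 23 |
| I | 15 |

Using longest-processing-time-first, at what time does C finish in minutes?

152

LPT (decreasing processing time): B E H A I G F D C.
B: 0→26
E: 26→51
H: 51→74
A: 74→96
I: 96→111
G: 111→124
F: 124→136
D: 136→147
C: 147→152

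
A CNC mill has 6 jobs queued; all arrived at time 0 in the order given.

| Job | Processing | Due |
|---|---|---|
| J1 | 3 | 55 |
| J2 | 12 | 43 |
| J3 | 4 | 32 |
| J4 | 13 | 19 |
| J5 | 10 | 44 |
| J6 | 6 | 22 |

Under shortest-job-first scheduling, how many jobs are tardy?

1

SPT (increasing processing time): J1 J3 J6 J5 J2 J4.
J1: 0→3, due 55, tardiness 0
J3: 3→7, due 32, tardiness 0
J6: 7→13, due 22, tardiness 0
J5: 13→23, due 44, tardiness 0
J2: 23→35, due 43, tardiness 0
J4: 35→48, due 19, tardiness 29
Late jobs: 1.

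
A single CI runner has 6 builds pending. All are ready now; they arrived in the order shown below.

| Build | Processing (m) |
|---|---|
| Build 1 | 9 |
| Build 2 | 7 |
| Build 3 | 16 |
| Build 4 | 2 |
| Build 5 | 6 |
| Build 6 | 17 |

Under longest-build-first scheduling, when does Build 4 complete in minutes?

57

LPT (decreasing processing time): Build 6 Build 3 Build 1 Build 2 Build 5 Build 4.
Build 6: 0→17
Build 3: 17→33
Build 1: 33→42
Build 2: 42→49
Build 5: 49→55
Build 4: 55→57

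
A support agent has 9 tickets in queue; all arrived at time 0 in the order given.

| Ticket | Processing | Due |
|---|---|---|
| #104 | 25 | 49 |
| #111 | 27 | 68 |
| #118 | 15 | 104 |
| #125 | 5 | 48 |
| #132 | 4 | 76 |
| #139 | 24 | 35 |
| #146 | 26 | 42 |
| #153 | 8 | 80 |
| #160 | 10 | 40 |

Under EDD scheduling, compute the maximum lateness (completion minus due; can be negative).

49

EDD (increasing due date): #139 #160 #146 #125 #104 #111 #132 #153 #118.
#139: 0→24, due 35, lateness -11
#160: 24→34, due 40, lateness -6
#146: 34→60, due 42, lateness 18
#125: 60→65, due 48, lateness 17
#104: 65→90, due 49, lateness 41
#111: 90→117, due 68, lateness 49
#132: 117→121, due 76, lateness 45
#153: 121→129, due 80, lateness 49
#118: 129→144, due 104, lateness 40
Maximum = 49.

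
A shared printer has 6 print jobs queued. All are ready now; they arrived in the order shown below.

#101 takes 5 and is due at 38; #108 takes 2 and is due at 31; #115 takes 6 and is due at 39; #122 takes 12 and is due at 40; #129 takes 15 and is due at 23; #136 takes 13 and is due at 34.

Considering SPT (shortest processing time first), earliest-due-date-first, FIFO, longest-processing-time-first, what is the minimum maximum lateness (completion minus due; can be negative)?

13

SPT (increasing processing time): #108 #101 #115 #122 #136 #129.
#108: 0→2, due 31, lateness -29
#101: 2→7, due 38, lateness -31
#115: 7→13, due 39, lateness -26
#122: 13→25, due 40, lateness -15
#136: 25→38, due 34, lateness 4
#129: 38→53, due 23, lateness 30
Maximum = 30.
EDD (increasing due date): #129 #108 #136 #101 #115 #122.
#129: 0→15, due 23, lateness -8
#108: 15→17, due 31, lateness -14
#136: 17→30, due 34, lateness -4
#101: 30→35, due 38, lateness -3
#115: 35→41, due 39, lateness 2
#122: 41→53, due 40, lateness 13
Maximum = 13.
FIFO (arrival order): #101 #108 #115 #122 #129 #136.
#101: 0→5, due 38, lateness -33
#108: 5→7, due 31, lateness -24
#115: 7→13, due 39, lateness -26
#122: 13→25, due 40, lateness -15
#129: 25→40, due 23, lateness 17
#136: 40→53, due 34, lateness 19
Maximum = 19.
LPT (decreasing processing time): #129 #136 #122 #115 #101 #108.
#129: 0→15, due 23, lateness -8
#136: 15→28, due 34, lateness -6
#122: 28→40, due 40, lateness 0
#115: 40→46, due 39, lateness 7
#101: 46→51, due 38, lateness 13
#108: 51→53, due 31, lateness 22
Maximum = 22.
SPT 30, EDD 13, FIFO 19, LPT 22 → minimum 13.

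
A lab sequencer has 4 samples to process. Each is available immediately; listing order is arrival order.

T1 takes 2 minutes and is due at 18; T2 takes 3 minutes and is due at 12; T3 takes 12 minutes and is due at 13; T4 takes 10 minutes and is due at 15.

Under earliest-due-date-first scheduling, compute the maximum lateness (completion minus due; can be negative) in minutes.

EDD (increasing due date): T2 T3 T4 T1.
T2: 0→3, due 12, lateness -9
T3: 3→15, due 13, lateness 2
T4: 15→25, due 15, lateness 10
T1: 25→27, due 18, lateness 9
Maximum = 10.

10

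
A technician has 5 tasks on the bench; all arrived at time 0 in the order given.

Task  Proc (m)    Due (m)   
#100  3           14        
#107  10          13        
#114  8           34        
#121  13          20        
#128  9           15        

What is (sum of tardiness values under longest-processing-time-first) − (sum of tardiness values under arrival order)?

LPT (decreasing processing time): #121 #107 #128 #114 #100.
#121: 0→13, due 20, tardiness 0
#107: 13→23, due 13, tardiness 10
#128: 23→32, due 15, tardiness 17
#114: 32→40, due 34, tardiness 6
#100: 40→43, due 14, tardiness 29
Sum = 0+10+17+6+29 = 62.
FIFO (arrival order): #100 #107 #114 #121 #128.
#100: 0→3, due 14, tardiness 0
#107: 3→13, due 13, tardiness 0
#114: 13→21, due 34, tardiness 0
#121: 21→34, due 20, tardiness 14
#128: 34→43, due 15, tardiness 28
Sum = 0+0+0+14+28 = 42.
Difference = 62 − 42 = 20.

20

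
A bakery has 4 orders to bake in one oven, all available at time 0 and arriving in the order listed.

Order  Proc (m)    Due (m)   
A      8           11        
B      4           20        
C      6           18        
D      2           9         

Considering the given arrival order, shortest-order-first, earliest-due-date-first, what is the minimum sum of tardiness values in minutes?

0

FIFO (arrival order): A B C D.
A: 0→8, due 11, tardiness 0
B: 8→12, due 20, tardiness 0
C: 12→18, due 18, tardiness 0
D: 18→20, due 9, tardiness 11
Sum = 0+0+0+11 = 11.
SPT (increasing processing time): D B C A.
D: 0→2, due 9, tardiness 0
B: 2→6, due 20, tardiness 0
C: 6→12, due 18, tardiness 0
A: 12→20, due 11, tardiness 9
Sum = 0+0+0+9 = 9.
EDD (increasing due date): D A C B.
D: 0→2, due 9, tardiness 0
A: 2→10, due 11, tardiness 0
C: 10→16, due 18, tardiness 0
B: 16→20, due 20, tardiness 0
Sum = 0+0+0+0 = 0.
FIFO 11, SPT 9, EDD 0 → minimum 0.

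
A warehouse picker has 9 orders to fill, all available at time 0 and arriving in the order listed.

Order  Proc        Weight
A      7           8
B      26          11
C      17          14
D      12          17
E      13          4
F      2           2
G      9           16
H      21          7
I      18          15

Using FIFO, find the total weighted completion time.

FIFO (arrival order): A B C D E F G H I.
A: finishes 7, weight 8, w·C = 56
B: finishes 33, weight 11, w·C = 363
C: finishes 50, weight 14, w·C = 700
D: finishes 62, weight 17, w·C = 1054
E: finishes 75, weight 4, w·C = 300
F: finishes 77, weight 2, w·C = 154
G: finishes 86, weight 16, w·C = 1376
H: finishes 107, weight 7, w·C = 749
I: finishes 125, weight 15, w·C = 1875
Sum = 56+363+700+1054+300+154+1376+749+1875 = 6627.

6627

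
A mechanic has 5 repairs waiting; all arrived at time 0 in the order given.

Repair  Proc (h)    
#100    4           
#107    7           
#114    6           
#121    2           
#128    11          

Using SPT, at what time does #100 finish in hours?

6

SPT (increasing processing time): #121 #100 #114 #107 #128.
#121: 0→2
#100: 2→6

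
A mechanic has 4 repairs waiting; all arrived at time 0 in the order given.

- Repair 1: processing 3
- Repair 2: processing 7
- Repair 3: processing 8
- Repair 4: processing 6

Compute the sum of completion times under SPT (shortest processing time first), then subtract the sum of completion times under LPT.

-16

SPT (increasing processing time): Repair 1 Repair 4 Repair 2 Repair 3.
Repair 1: 0→3
Repair 4: 3→9
Repair 2: 9→16
Repair 3: 16→24
Sum = 3+9+16+24 = 52.
LPT (decreasing processing time): Repair 3 Repair 2 Repair 4 Repair 1.
Repair 3: 0→8
Repair 2: 8→15
Repair 4: 15→21
Repair 1: 21→24
Sum = 8+15+21+24 = 68.
Difference = 52 − 68 = -16.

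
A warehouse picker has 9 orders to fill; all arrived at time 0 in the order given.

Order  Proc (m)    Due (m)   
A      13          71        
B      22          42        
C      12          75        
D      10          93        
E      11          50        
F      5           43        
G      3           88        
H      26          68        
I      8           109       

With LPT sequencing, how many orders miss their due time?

5

LPT (decreasing processing time): H B A C E D I F G.
H: 0→26, due 68, tardiness 0
B: 26→48, due 42, tardiness 6
A: 48→61, due 71, tardiness 0
C: 61→73, due 75, tardiness 0
E: 73→84, due 50, tardiness 34
D: 84→94, due 93, tardiness 1
I: 94→102, due 109, tardiness 0
F: 102→107, due 43, tardiness 64
G: 107→110, due 88, tardiness 22
Late orders: 5.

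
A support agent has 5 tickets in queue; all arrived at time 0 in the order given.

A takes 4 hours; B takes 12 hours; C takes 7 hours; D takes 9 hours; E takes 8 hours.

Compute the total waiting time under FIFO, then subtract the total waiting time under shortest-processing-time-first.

13

FIFO (arrival order): A B C D E.
A: waits 0, runs 0→4
B: waits 4, runs 4→16
C: waits 16, runs 16→23
D: waits 23, runs 23→32
E: waits 32, runs 32→40
Sum = 0+4+16+23+32 = 75.
SPT (increasing processing time): A C E D B.
A: waits 0, runs 0→4
C: waits 4, runs 4→11
E: waits 11, runs 11→19
D: waits 19, runs 19→28
B: waits 28, runs 28→40
Sum = 0+4+11+19+28 = 62.
Difference = 75 − 62 = 13.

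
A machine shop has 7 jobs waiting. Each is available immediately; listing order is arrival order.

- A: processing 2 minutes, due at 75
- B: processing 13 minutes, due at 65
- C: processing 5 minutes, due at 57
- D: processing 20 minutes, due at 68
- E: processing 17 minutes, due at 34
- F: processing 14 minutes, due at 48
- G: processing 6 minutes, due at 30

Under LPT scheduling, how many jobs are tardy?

LPT (decreasing processing time): D E F B G C A.
D: 0→20, due 68, tardiness 0
E: 20→37, due 34, tardiness 3
F: 37→51, due 48, tardiness 3
B: 51→64, due 65, tardiness 0
G: 64→70, due 30, tardiness 40
C: 70→75, due 57, tardiness 18
A: 75→77, due 75, tardiness 2
Late jobs: 5.

5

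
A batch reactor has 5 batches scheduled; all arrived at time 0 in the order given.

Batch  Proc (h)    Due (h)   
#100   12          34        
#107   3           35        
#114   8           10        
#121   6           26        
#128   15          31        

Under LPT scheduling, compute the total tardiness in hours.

49

LPT (decreasing processing time): #128 #100 #114 #121 #107.
#128: 0→15, due 31, tardiness 0
#100: 15→27, due 34, tardiness 0
#114: 27→35, due 10, tardiness 25
#121: 35→41, due 26, tardiness 15
#107: 41→44, due 35, tardiness 9
Sum = 0+0+25+15+9 = 49.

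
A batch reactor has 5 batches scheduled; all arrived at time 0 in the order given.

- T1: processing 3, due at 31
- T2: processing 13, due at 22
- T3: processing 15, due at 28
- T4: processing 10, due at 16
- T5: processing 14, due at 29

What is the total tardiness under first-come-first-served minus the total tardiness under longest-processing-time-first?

-26

FIFO (arrival order): T1 T2 T3 T4 T5.
T1: 0→3, due 31, tardiness 0
T2: 3→16, due 22, tardiness 0
T3: 16→31, due 28, tardiness 3
T4: 31→41, due 16, tardiness 25
T5: 41→55, due 29, tardiness 26
Sum = 0+0+3+25+26 = 54.
LPT (decreasing processing time): T3 T5 T2 T4 T1.
T3: 0→15, due 28, tardiness 0
T5: 15→29, due 29, tardiness 0
T2: 29→42, due 22, tardiness 20
T4: 42→52, due 16, tardiness 36
T1: 52→55, due 31, tardiness 24
Sum = 0+0+20+36+24 = 80.
Difference = 54 − 80 = -26.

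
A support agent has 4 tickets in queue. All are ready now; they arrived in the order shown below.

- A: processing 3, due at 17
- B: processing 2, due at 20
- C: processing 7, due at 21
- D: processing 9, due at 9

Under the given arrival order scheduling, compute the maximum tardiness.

FIFO (arrival order): A B C D.
A: 0→3, due 17, tardiness 0
B: 3→5, due 20, tardiness 0
C: 5→12, due 21, tardiness 0
D: 12→21, due 9, tardiness 12
Maximum = 12.

12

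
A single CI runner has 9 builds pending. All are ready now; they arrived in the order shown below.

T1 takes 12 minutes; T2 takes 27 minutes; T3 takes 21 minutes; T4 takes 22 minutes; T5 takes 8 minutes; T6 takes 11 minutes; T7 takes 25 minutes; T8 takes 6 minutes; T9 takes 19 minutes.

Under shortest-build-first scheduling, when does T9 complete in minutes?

56

SPT (increasing processing time): T8 T5 T6 T1 T9 T3 T4 T7 T2.
T8: 0→6
T5: 6→14
T6: 14→25
T1: 25→37
T9: 37→56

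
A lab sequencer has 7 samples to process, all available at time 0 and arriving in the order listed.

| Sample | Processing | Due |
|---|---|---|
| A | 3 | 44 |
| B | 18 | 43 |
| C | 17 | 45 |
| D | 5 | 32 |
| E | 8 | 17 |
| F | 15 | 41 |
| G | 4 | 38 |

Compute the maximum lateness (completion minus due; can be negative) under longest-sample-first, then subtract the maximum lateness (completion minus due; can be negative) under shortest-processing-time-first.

14

LPT (decreasing processing time): B C F E D G A.
B: 0→18, due 43, lateness -25
C: 18→35, due 45, lateness -10
F: 35→50, due 41, lateness 9
E: 50→58, due 17, lateness 41
D: 58→63, due 32, lateness 31
G: 63→67, due 38, lateness 29
A: 67→70, due 44, lateness 26
Maximum = 41.
SPT (increasing processing time): A G D E F C B.
A: 0→3, due 44, lateness -41
G: 3→7, due 38, lateness -31
D: 7→12, due 32, lateness -20
E: 12→20, due 17, lateness 3
F: 20→35, due 41, lateness -6
C: 35→52, due 45, lateness 7
B: 52→70, due 43, lateness 27
Maximum = 27.
Difference = 41 − 27 = 14.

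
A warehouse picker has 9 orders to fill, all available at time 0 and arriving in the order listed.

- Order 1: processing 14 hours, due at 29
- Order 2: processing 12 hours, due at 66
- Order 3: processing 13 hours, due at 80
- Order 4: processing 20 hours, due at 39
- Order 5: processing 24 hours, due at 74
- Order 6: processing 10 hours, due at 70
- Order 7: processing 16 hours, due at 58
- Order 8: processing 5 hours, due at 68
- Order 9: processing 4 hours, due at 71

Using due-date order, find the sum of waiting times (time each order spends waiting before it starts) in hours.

EDD (increasing due date): Order 1 Order 4 Order 7 Order 2 Order 8 Order 6 Order 9 Order 5 Order 3.
Order 1: waits 0, runs 0→14
Order 4: waits 14, runs 14→34
Order 7: waits 34, runs 34→50
Order 2: waits 50, runs 50→62
Order 8: waits 62, runs 62→67
Order 6: waits 67, runs 67→77
Order 9: waits 77, runs 77→81
Order 5: waits 81, runs 81→105
Order 3: waits 105, runs 105→118
Sum = 0+14+34+50+62+67+77+81+105 = 490.

490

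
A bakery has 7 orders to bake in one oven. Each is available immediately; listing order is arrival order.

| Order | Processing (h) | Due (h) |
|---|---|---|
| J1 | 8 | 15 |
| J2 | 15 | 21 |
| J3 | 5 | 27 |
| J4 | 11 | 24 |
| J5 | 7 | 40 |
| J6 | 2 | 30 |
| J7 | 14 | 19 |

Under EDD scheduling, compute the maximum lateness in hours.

EDD (increasing due date): J1 J7 J2 J4 J3 J6 J5.
J1: 0→8, due 15, lateness -7
J7: 8→22, due 19, lateness 3
J2: 22→37, due 21, lateness 16
J4: 37→48, due 24, lateness 24
J3: 48→53, due 27, lateness 26
J6: 53→55, due 30, lateness 25
J5: 55→62, due 40, lateness 22
Maximum = 26.

26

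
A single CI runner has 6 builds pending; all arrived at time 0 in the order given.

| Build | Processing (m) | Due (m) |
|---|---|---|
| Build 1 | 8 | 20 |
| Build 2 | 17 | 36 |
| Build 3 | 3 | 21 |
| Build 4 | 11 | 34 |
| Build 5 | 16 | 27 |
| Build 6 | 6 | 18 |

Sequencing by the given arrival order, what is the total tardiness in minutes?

83

FIFO (arrival order): Build 1 Build 2 Build 3 Build 4 Build 5 Build 6.
Build 1: 0→8, due 20, tardiness 0
Build 2: 8→25, due 36, tardiness 0
Build 3: 25→28, due 21, tardiness 7
Build 4: 28→39, due 34, tardiness 5
Build 5: 39→55, due 27, tardiness 28
Build 6: 55→61, due 18, tardiness 43
Sum = 0+0+7+5+28+43 = 83.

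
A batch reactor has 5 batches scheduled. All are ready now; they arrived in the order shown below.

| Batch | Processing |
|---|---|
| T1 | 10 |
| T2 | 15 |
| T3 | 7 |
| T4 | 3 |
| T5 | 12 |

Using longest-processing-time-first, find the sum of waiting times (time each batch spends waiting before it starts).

123

LPT (decreasing processing time): T2 T5 T1 T3 T4.
T2: waits 0, runs 0→15
T5: waits 15, runs 15→27
T1: waits 27, runs 27→37
T3: waits 37, runs 37→44
T4: waits 44, runs 44→47
Sum = 0+15+27+37+44 = 123.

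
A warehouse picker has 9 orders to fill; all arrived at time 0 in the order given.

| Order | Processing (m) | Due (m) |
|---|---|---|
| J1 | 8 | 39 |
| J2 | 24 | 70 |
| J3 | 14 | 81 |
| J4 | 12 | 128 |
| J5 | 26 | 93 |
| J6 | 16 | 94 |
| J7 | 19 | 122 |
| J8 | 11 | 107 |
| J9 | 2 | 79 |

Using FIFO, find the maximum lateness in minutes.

FIFO (arrival order): J1 J2 J3 J4 J5 J6 J7 J8 J9.
J1: 0→8, due 39, lateness -31
J2: 8→32, due 70, lateness -38
J3: 32→46, due 81, lateness -35
J4: 46→58, due 128, lateness -70
J5: 58→84, due 93, lateness -9
J6: 84→100, due 94, lateness 6
J7: 100→119, due 122, lateness -3
J8: 119→130, due 107, lateness 23
J9: 130→132, due 79, lateness 53
Maximum = 53.

53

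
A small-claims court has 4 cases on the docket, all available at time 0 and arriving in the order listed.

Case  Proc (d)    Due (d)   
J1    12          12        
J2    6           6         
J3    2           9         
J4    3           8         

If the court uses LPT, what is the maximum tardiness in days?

LPT (decreasing processing time): J1 J2 J4 J3.
J1: 0→12, due 12, tardiness 0
J2: 12→18, due 6, tardiness 12
J4: 18→21, due 8, tardiness 13
J3: 21→23, due 9, tardiness 14
Maximum = 14.

14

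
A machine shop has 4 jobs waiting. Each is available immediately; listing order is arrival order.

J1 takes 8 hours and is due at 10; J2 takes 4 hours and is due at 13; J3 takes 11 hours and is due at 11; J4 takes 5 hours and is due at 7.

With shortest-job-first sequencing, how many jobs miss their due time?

3

SPT (increasing processing time): J2 J4 J1 J3.
J2: 0→4, due 13, tardiness 0
J4: 4→9, due 7, tardiness 2
J1: 9→17, due 10, tardiness 7
J3: 17→28, due 11, tardiness 17
Late jobs: 3.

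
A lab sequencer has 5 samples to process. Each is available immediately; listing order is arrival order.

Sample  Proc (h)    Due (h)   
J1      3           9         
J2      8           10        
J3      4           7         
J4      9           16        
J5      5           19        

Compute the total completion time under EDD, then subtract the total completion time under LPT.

-24

EDD (increasing due date): J3 J1 J2 J4 J5.
J3: 0→4
J1: 4→7
J2: 7→15
J4: 15→24
J5: 24→29
Sum = 4+7+15+24+29 = 79.
LPT (decreasing processing time): J4 J2 J5 J3 J1.
J4: 0→9
J2: 9→17
J5: 17→22
J3: 22→26
J1: 26→29
Sum = 9+17+22+26+29 = 103.
Difference = 79 − 103 = -24.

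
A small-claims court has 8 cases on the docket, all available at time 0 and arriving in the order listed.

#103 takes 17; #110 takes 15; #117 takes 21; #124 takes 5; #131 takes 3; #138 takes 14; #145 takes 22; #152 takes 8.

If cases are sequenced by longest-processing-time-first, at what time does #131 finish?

LPT (decreasing processing time): #145 #117 #103 #110 #138 #152 #124 #131.
#145: 0→22
#117: 22→43
#103: 43→60
#110: 60→75
#138: 75→89
#152: 89→97
#124: 97→102
#131: 102→105

105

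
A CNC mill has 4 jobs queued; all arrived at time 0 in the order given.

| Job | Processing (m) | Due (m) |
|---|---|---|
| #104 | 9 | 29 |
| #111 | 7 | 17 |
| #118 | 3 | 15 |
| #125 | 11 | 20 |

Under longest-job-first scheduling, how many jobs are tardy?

2

LPT (decreasing processing time): #125 #104 #111 #118.
#125: 0→11, due 20, tardiness 0
#104: 11→20, due 29, tardiness 0
#111: 20→27, due 17, tardiness 10
#118: 27→30, due 15, tardiness 15
Late jobs: 2.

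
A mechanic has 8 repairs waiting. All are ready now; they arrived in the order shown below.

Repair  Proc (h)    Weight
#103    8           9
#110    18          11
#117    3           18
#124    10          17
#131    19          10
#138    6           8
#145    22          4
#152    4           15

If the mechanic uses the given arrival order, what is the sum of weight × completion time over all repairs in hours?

4329

FIFO (arrival order): #103 #110 #117 #124 #131 #138 #145 #152.
#103: finishes 8, weight 9, w·C = 72
#110: finishes 26, weight 11, w·C = 286
#117: finishes 29, weight 18, w·C = 522
#124: finishes 39, weight 17, w·C = 663
#131: finishes 58, weight 10, w·C = 580
#138: finishes 64, weight 8, w·C = 512
#145: finishes 86, weight 4, w·C = 344
#152: finishes 90, weight 15, w·C = 1350
Sum = 72+286+522+663+580+512+344+1350 = 4329.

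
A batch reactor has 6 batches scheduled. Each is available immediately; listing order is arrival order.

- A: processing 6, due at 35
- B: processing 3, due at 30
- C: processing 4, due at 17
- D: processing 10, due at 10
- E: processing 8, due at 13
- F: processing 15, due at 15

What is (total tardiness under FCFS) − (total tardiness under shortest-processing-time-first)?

FIFO (arrival order): A B C D E F.
A: 0→6, due 35, tardiness 0
B: 6→9, due 30, tardiness 0
C: 9→13, due 17, tardiness 0
D: 13→23, due 10, tardiness 13
E: 23→31, due 13, tardiness 18
F: 31→46, due 15, tardiness 31
Sum = 0+0+0+13+18+31 = 62.
SPT (increasing processing time): B C A E D F.
B: 0→3, due 30, tardiness 0
C: 3→7, due 17, tardiness 0
A: 7→13, due 35, tardiness 0
E: 13→21, due 13, tardiness 8
D: 21→31, due 10, tardiness 21
F: 31→46, due 15, tardiness 31
Sum = 0+0+0+8+21+31 = 60.
Difference = 62 − 60 = 2.

2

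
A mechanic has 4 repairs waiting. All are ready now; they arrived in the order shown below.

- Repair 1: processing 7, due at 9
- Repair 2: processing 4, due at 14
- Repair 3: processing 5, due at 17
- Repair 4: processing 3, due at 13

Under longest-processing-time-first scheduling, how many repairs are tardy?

2

LPT (decreasing processing time): Repair 1 Repair 3 Repair 2 Repair 4.
Repair 1: 0→7, due 9, tardiness 0
Repair 3: 7→12, due 17, tardiness 0
Repair 2: 12→16, due 14, tardiness 2
Repair 4: 16→19, due 13, tardiness 6
Late repairs: 2.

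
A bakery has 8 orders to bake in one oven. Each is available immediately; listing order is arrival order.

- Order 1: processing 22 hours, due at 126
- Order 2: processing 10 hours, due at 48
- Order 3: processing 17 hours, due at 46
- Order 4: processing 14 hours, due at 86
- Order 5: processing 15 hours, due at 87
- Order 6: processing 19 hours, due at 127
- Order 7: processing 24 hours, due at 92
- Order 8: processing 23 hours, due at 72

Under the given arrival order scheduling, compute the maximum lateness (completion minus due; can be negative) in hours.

72

FIFO (arrival order): Order 1 Order 2 Order 3 Order 4 Order 5 Order 6 Order 7 Order 8.
Order 1: 0→22, due 126, lateness -104
Order 2: 22→32, due 48, lateness -16
Order 3: 32→49, due 46, lateness 3
Order 4: 49→63, due 86, lateness -23
Order 5: 63→78, due 87, lateness -9
Order 6: 78→97, due 127, lateness -30
Order 7: 97→121, due 92, lateness 29
Order 8: 121→144, due 72, lateness 72
Maximum = 72.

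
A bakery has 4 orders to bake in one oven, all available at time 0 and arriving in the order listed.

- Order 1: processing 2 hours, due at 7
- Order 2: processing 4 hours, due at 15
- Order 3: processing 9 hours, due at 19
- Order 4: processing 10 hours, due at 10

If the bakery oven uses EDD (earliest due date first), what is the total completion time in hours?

EDD (increasing due date): Order 1 Order 4 Order 2 Order 3.
Order 1: 0→2
Order 4: 2→12
Order 2: 12→16
Order 3: 16→25
Sum = 2+12+16+25 = 55.

55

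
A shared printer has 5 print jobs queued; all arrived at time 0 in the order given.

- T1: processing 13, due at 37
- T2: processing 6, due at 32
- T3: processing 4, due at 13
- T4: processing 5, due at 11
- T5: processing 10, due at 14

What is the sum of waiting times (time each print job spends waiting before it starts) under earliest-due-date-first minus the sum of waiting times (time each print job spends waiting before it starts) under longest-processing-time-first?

-41

EDD (increasing due date): T4 T3 T5 T2 T1.
T4: waits 0, runs 0→5
T3: waits 5, runs 5→9
T5: waits 9, runs 9→19
T2: waits 19, runs 19→25
T1: waits 25, runs 25→38
Sum = 0+5+9+19+25 = 58.
LPT (decreasing processing time): T1 T5 T2 T4 T3.
T1: waits 0, runs 0→13
T5: waits 13, runs 13→23
T2: waits 23, runs 23→29
T4: waits 29, runs 29→34
T3: waits 34, runs 34→38
Sum = 0+13+23+29+34 = 99.
Difference = 58 − 99 = -41.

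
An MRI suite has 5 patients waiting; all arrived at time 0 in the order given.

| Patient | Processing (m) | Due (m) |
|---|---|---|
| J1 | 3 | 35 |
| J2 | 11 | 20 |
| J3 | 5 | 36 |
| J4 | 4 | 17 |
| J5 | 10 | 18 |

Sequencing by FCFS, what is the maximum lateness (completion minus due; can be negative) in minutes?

15

FIFO (arrival order): J1 J2 J3 J4 J5.
J1: 0→3, due 35, lateness -32
J2: 3→14, due 20, lateness -6
J3: 14→19, due 36, lateness -17
J4: 19→23, due 17, lateness 6
J5: 23→33, due 18, lateness 15
Maximum = 15.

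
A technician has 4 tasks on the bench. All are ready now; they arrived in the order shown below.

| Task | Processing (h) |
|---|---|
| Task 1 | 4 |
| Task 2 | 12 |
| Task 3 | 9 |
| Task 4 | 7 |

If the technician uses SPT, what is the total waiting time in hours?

SPT (increasing processing time): Task 1 Task 4 Task 3 Task 2.
Task 1: waits 0, runs 0→4
Task 4: waits 4, runs 4→11
Task 3: waits 11, runs 11→20
Task 2: waits 20, runs 20→32
Sum = 0+4+11+20 = 35.

35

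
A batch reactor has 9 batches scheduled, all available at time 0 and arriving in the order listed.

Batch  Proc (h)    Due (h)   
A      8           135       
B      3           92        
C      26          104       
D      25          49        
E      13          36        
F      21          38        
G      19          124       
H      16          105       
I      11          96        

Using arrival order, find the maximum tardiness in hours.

58

FIFO (arrival order): A B C D E F G H I.
A: 0→8, due 135, tardiness 0
B: 8→11, due 92, tardiness 0
C: 11→37, due 104, tardiness 0
D: 37→62, due 49, tardiness 13
E: 62→75, due 36, tardiness 39
F: 75→96, due 38, tardiness 58
G: 96→115, due 124, tardiness 0
H: 115→131, due 105, tardiness 26
I: 131→142, due 96, tardiness 46
Maximum = 58.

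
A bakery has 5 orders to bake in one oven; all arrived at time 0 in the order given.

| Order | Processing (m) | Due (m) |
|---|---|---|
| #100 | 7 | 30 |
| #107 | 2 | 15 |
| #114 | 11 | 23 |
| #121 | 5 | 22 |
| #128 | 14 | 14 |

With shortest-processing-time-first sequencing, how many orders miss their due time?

2

SPT (increasing processing time): #107 #121 #100 #114 #128.
#107: 0→2, due 15, tardiness 0
#121: 2→7, due 22, tardiness 0
#100: 7→14, due 30, tardiness 0
#114: 14→25, due 23, tardiness 2
#128: 25→39, due 14, tardiness 25
Late orders: 2.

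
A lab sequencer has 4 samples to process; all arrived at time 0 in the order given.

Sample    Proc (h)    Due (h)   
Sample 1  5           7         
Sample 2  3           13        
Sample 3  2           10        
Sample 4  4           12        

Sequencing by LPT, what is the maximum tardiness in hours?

LPT (decreasing processing time): Sample 1 Sample 4 Sample 2 Sample 3.
Sample 1: 0→5, due 7, tardiness 0
Sample 4: 5→9, due 12, tardiness 0
Sample 2: 9→12, due 13, tardiness 0
Sample 3: 12→14, due 10, tardiness 4
Maximum = 4.

4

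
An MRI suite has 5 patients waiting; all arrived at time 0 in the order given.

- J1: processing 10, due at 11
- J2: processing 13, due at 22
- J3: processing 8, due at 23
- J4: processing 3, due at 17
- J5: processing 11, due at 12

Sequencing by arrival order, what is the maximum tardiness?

33

FIFO (arrival order): J1 J2 J3 J4 J5.
J1: 0→10, due 11, tardiness 0
J2: 10→23, due 22, tardiness 1
J3: 23→31, due 23, tardiness 8
J4: 31→34, due 17, tardiness 17
J5: 34→45, due 12, tardiness 33
Maximum = 33.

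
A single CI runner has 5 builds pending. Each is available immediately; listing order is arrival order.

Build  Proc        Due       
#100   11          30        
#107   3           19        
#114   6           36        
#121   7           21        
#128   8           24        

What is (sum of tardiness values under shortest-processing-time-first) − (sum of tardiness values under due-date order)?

5

SPT (increasing processing time): #107 #114 #121 #128 #100.
#107: 0→3, due 19, tardiness 0
#114: 3→9, due 36, tardiness 0
#121: 9→16, due 21, tardiness 0
#128: 16→24, due 24, tardiness 0
#100: 24→35, due 30, tardiness 5
Sum = 0+0+0+0+5 = 5.
EDD (increasing due date): #107 #121 #128 #100 #114.
#107: 0→3, due 19, tardiness 0
#121: 3→10, due 21, tardiness 0
#128: 10→18, due 24, tardiness 0
#100: 18→29, due 30, tardiness 0
#114: 29→35, due 36, tardiness 0
Sum = 0+0+0+0+0 = 0.
Difference = 5 − 0 = 5.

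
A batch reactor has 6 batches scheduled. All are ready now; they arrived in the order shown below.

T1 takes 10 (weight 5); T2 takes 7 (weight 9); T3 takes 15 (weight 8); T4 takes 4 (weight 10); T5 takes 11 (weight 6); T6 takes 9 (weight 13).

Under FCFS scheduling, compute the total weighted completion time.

FIFO (arrival order): T1 T2 T3 T4 T5 T6.
T1: finishes 10, weight 5, w·C = 50
T2: finishes 17, weight 9, w·C = 153
T3: finishes 32, weight 8, w·C = 256
T4: finishes 36, weight 10, w·C = 360
T5: finishes 47, weight 6, w·C = 282
T6: finishes 56, weight 13, w·C = 728
Sum = 50+153+256+360+282+728 = 1829.

1829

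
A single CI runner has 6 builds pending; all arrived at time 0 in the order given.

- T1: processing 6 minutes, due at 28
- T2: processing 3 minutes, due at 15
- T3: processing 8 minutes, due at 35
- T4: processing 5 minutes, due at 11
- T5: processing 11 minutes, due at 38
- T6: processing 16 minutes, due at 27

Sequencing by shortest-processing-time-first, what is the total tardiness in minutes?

22

SPT (increasing processing time): T2 T4 T1 T3 T5 T6.
T2: 0→3, due 15, tardiness 0
T4: 3→8, due 11, tardiness 0
T1: 8→14, due 28, tardiness 0
T3: 14→22, due 35, tardiness 0
T5: 22→33, due 38, tardiness 0
T6: 33→49, due 27, tardiness 22
Sum = 0+0+0+0+0+22 = 22.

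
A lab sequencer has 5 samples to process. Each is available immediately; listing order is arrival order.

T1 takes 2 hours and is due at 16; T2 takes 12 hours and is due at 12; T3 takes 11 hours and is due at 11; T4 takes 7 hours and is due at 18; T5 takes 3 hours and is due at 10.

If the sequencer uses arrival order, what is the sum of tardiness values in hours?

55

FIFO (arrival order): T1 T2 T3 T4 T5.
T1: 0→2, due 16, tardiness 0
T2: 2→14, due 12, tardiness 2
T3: 14→25, due 11, tardiness 14
T4: 25→32, due 18, tardiness 14
T5: 32→35, due 10, tardiness 25
Sum = 0+2+14+14+25 = 55.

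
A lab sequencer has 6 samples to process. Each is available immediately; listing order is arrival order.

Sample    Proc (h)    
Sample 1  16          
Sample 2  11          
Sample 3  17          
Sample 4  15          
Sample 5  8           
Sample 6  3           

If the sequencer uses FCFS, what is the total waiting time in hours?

FIFO (arrival order): Sample 1 Sample 2 Sample 3 Sample 4 Sample 5 Sample 6.
Sample 1: waits 0, runs 0→16
Sample 2: waits 16, runs 16→27
Sample 3: waits 27, runs 27→44
Sample 4: waits 44, runs 44→59
Sample 5: waits 59, runs 59→67
Sample 6: waits 67, runs 67→70
Sum = 0+16+27+44+59+67 = 213.

213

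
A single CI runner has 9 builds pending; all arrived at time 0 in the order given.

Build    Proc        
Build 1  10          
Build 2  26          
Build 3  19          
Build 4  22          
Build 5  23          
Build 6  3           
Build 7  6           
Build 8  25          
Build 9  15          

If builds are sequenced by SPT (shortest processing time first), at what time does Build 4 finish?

SPT (increasing processing time): Build 6 Build 7 Build 1 Build 9 Build 3 Build 4 Build 5 Build 8 Build 2.
Build 6: 0→3
Build 7: 3→9
Build 1: 9→19
Build 9: 19→34
Build 3: 34→53
Build 4: 53→75

75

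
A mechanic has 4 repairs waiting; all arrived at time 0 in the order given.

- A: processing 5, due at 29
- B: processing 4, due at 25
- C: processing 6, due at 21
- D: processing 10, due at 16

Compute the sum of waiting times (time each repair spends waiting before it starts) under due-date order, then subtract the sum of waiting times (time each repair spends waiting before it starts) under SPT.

18

EDD (increasing due date): D C B A.
D: waits 0, runs 0→10
C: waits 10, runs 10→16
B: waits 16, runs 16→20
A: waits 20, runs 20→25
Sum = 0+10+16+20 = 46.
SPT (increasing processing time): B A C D.
B: waits 0, runs 0→4
A: waits 4, runs 4→9
C: waits 9, runs 9→15
D: waits 15, runs 15→25
Sum = 0+4+9+15 = 28.
Difference = 46 − 28 = 18.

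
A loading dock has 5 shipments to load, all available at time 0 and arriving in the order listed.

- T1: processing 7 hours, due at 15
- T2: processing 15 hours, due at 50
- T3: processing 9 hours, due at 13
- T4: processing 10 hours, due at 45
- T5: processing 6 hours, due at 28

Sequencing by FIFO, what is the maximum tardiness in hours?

FIFO (arrival order): T1 T2 T3 T4 T5.
T1: 0→7, due 15, tardiness 0
T2: 7→22, due 50, tardiness 0
T3: 22→31, due 13, tardiness 18
T4: 31→41, due 45, tardiness 0
T5: 41→47, due 28, tardiness 19
Maximum = 19.

19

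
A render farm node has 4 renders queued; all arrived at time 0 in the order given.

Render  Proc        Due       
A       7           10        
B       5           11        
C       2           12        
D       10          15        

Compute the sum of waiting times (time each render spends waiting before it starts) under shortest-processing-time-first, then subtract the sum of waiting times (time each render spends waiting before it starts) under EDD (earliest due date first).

SPT (increasing processing time): C B A D.
C: waits 0, runs 0→2
B: waits 2, runs 2→7
A: waits 7, runs 7→14
D: waits 14, runs 14→24
Sum = 0+2+7+14 = 23.
EDD (increasing due date): A B C D.
A: waits 0, runs 0→7
B: waits 7, runs 7→12
C: waits 12, runs 12→14
D: waits 14, runs 14→24
Sum = 0+7+12+14 = 33.
Difference = 23 − 33 = -10.

-10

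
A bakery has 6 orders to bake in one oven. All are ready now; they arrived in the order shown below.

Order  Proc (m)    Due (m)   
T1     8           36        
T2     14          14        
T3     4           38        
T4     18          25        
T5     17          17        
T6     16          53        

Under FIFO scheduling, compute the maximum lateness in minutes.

FIFO (arrival order): T1 T2 T3 T4 T5 T6.
T1: 0→8, due 36, lateness -28
T2: 8→22, due 14, lateness 8
T3: 22→26, due 38, lateness -12
T4: 26→44, due 25, lateness 19
T5: 44→61, due 17, lateness 44
T6: 61→77, due 53, lateness 24
Maximum = 44.

44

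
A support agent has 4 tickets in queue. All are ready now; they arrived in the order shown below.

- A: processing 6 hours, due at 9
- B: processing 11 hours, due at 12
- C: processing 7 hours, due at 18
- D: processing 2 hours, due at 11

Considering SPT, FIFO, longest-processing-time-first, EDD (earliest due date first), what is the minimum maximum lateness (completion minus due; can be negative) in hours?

8

SPT (increasing processing time): D A C B.
D: 0→2, due 11, lateness -9
A: 2→8, due 9, lateness -1
C: 8→15, due 18, lateness -3
B: 15→26, due 12, lateness 14
Maximum = 14.
FIFO (arrival order): A B C D.
A: 0→6, due 9, lateness -3
B: 6→17, due 12, lateness 5
C: 17→24, due 18, lateness 6
D: 24→26, due 11, lateness 15
Maximum = 15.
LPT (decreasing processing time): B C A D.
B: 0→11, due 12, lateness -1
C: 11→18, due 18, lateness 0
A: 18→24, due 9, lateness 15
D: 24→26, due 11, lateness 15
Maximum = 15.
EDD (increasing due date): A D B C.
A: 0→6, due 9, lateness -3
D: 6→8, due 11, lateness -3
B: 8→19, due 12, lateness 7
C: 19→26, due 18, lateness 8
Maximum = 8.
SPT 14, FIFO 15, LPT 15, EDD 8 → minimum 8.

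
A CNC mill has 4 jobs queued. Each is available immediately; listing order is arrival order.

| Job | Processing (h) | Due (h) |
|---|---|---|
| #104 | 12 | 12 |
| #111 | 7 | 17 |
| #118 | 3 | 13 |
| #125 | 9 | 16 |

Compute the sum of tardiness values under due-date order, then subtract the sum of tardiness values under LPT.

EDD (increasing due date): #104 #118 #125 #111.
#104: 0→12, due 12, tardiness 0
#118: 12→15, due 13, tardiness 2
#125: 15→24, due 16, tardiness 8
#111: 24→31, due 17, tardiness 14
Sum = 0+2+8+14 = 24.
LPT (decreasing processing time): #104 #125 #111 #118.
#104: 0→12, due 12, tardiness 0
#125: 12→21, due 16, tardiness 5
#111: 21→28, due 17, tardiness 11
#118: 28→31, due 13, tardiness 18
Sum = 0+5+11+18 = 34.
Difference = 24 − 34 = -10.

-10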